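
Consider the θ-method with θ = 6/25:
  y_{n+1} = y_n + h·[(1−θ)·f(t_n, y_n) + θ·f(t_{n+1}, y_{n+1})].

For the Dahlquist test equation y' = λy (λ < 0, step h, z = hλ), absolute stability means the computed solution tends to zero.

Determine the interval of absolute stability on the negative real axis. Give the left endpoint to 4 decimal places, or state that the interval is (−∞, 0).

Test eqn y'=λy, z=hλ:
  y_{n+1} = y_n + z·[19/25·y_n + 6/25·y_{n+1}] ⇒ (1 − 6/25z)y_{n+1} = (1 + 19/25z)y_n
  Hence R(z) = (1 + 19/25z)/(1 − 6/25z).

Boundary: |R(x)|=1, x<0.
x=-1.72: |R|=0.2174
R=−1: 1+19/25x = −1+6/25x ⇒ -13/25x=2 ⇒ x=2/(-13/25)=-3.8462
Confirm numerically:
  x=-3.742: |R|=0.97147 <1
  x=-3.468: |R|=0.89268 <1
  x=-1.696: |R|=0.20537 <1
  x=-4.279: |R|=1.11104 >1
  x=-4.261: |R|=1.10665 >1
  x=-3.886: |R|=1.01072 >1
So |R|<1 on (-3.8462, 0).

z∈(-3.8462,0).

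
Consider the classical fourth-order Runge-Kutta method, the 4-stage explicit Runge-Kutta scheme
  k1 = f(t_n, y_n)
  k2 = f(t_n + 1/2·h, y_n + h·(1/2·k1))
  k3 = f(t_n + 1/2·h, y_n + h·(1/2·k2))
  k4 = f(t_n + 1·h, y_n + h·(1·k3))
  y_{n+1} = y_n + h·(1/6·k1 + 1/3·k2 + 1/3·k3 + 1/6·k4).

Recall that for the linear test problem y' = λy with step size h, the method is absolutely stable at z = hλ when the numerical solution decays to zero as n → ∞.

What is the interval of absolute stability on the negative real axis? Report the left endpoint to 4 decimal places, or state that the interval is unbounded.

(-2.7853, 0).

Test eqn y'=λy, z=hλ:
  order 4, 4-stage ⇒ R(z)=1+z+z^2/2+z^3/6+z^4/24
  (e.g. R(-1.17)=0.32559, |R|=0.32559)

Solve |R(x)|<1 on ℝ⁻.
x=-1.17: |R|=0.3256
|R(-2.87)|=1.1354 |R(-1.69)|=0.2735 |R(-0.73)|=0.4834
Bisect:
  x_lo=-3.0984 |R|=1.5842  x_hi=-0.1556 |R|=0.8559
  mid=-1.62700 |R|=0.27072 →hi
  mid=-2.36269 |R|=0.52867 →hi
  mid=-2.73053 |R|=0.92052 →hi
  mid=-2.91445 |R|=1.21284 →lo
  mid=-2.82249 |R|=1.05754 →lo
  mid=-2.77651 |R|=0.98683 →hi
  mid=-2.79950 |R|=1.02163 →lo
  ...
  [-2.78531,-2.78513] ⇒ x*=-2.7853
Interval (-2.7853, 0).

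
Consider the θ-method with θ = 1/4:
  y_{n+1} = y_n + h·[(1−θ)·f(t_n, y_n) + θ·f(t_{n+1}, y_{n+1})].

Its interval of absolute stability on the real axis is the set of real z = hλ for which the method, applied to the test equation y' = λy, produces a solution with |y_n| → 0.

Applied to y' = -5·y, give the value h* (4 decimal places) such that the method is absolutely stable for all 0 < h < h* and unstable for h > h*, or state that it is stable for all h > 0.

(-4.0000,0); λ=-5 ⇒ h* = (4)/5 = 0.8000.

Test eqn y'=λy, z=hλ:
  y_{n+1} = y_n + z·[3/4·y_n + 1/4·y_{n+1}] ⇒ (1 − 1/4z)y_{n+1} = (1 + 3/4z)y_n
  R(z) = (1 + 3/4z)/(1 − 1/4z).

Need |R(x)|<1, x<0.
x=-0.5: |R|=0.5556
R=−1: 1+3/4x = −1+1/4x ⇒ -1/2x=2 ⇒ x=2/(-1/2)=-4.0000
Confirm numerically:
  x=-3.651: |R|=0.90877 <1
  x=-2.919: |R|=0.68753 <1
  x=-2.220: |R|=0.42765 <1
  x=-4.309: |R|=1.07438 >1
  x=-4.194: |R|=1.04735 >1
  x=-4.141: |R|=1.03464 >1
Interval (-4.0000, 0).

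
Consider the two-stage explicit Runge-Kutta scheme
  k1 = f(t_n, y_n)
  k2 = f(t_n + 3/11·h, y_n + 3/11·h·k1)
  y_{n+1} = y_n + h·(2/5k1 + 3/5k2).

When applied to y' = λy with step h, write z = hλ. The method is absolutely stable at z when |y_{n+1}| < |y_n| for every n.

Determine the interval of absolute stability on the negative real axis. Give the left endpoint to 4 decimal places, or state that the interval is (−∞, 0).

Set f=λy, z=hλ:
  k1=λy_n ⇒ h·k1=z·y_n;  k2=λ(1+3/11z)y_n ⇒ h·k2=z(1+3/11z)y_n
  y_{n+1}/y_n = 1 + 2/5z + 3/5z(1+3/11z) = 1 + z + 9/55z²
  so R(z) = 1 + z + 9/55z².

Boundary: |R(x)|=1, x<0.
x=-0.41: |R|=0.6175
R=1: x+9/55x²=0 ⇒ x=−55/9=-6.1111; min R=1−1/(4·9/55)=-0.5278>−1
Confirm numerically:
  x=-5.634: |R|=0.56014 <1
  x=-4.342: |R|=0.25697 <1
  x=-4.290: |R|=0.27842 <1
  x=-2.656: |R|=0.50165 <1
  x=-6.567: |R|=1.48990 >1
  x=-6.560: |R|=1.48186 >1
Interval (-6.1111, 0).

z∈(-6.1111,0).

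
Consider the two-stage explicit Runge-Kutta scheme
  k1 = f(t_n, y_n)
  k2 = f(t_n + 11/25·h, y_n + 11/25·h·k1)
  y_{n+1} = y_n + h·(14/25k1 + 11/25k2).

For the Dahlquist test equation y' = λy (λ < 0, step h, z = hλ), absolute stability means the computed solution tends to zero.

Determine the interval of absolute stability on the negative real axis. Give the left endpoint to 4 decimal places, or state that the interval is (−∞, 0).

On y'=λy, z=hλ:
  k1=λy_n ⇒ h·k1=z·y_n;  k2=λ(1+11/25z)y_n ⇒ h·k2=z(1+11/25z)y_n
  y_{n+1}/y_n = 1 + 14/25z + 11/25z(1+11/25z) = 1 + z + 121/625z²
  Hence R(z) = 1 + z + 121/625z².

Find x<0 with |R(x)|<1.
x=-1.19: |R|=0.0842
R=1: x+121/625x²=0 ⇒ x=−625/121=-5.1653; min R=1−1/(4·121/625)=-0.2913>−1
Confirm numerically:
  x=-2.361: |R|=0.28181 <1
  x=-2.340: |R|=0.27992 <1
  x=-2.161: |R|=0.25690 <1
  x=-5.662: |R|=1.54448 >1
  x=-5.638: |R|=1.51597 >1
Stable set (-5.1653, 0).

(-5.1653, 0).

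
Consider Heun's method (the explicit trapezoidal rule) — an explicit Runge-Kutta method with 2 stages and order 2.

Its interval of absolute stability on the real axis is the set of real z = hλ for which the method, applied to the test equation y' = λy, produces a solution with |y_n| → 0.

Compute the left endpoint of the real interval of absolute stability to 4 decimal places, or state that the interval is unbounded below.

left endpoint -2.0000.

Set f=λy, z=hλ:
  order 2, 2-stage ⇒ R(z)=1+z+z^2/2
  (e.g. R(-1.28)=0.53920, |R|=0.53920)

Boundary: |R(x)|=1, x<0.
x=-1.28: |R|=0.5392
|R(-1.77)|=0.7964 |R(-1.6)|=0.6800 |R(-1.39)|=0.5760
Bisect:
  x_lo=-2.5481 |R|=1.6983  x_hi=-0.1645 |R|=0.8491
  mid=-1.35629 |R|=0.56347 →hi
  mid=-1.95221 |R|=0.95335 →hi
  mid=-2.25017 |R|=1.28146 →lo
  mid=-2.10119 |R|=1.10631 →lo
  mid=-2.02670 |R|=1.02705 →lo
  mid=-1.98945 |R|=0.98951 →hi
  mid=-2.00808 |R|=1.00811 →lo
  mid=-1.99876 |R|=0.99877 →hi
  ...
  [-2.00007,-1.99993] ⇒ x*=-2.0000
Interval (-2.0000, 0).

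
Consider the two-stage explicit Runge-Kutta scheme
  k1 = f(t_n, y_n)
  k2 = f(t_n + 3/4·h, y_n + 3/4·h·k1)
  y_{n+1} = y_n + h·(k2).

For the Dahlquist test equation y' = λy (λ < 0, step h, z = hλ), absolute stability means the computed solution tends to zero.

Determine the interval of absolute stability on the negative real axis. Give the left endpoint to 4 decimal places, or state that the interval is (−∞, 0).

z∈(-1.3333,0).

With y'=λy (z=hλ):
  k1=λy_n ⇒ h·k1=z·y_n;  k2=λ(1+3/4z)y_n ⇒ h·k2=z(1+3/4z)y_n
  y_{n+1}/y_n = 1 + z(1+3/4z) = 1 + z + 3/4z²
  ⇒ R(z) = 1 + z + 3/4z².

Need |R(x)|<1, x<0.
x=-0.63: |R|=0.6677
R=1: x+3/4x²=0 ⇒ x=−4/3=-1.3333; min R=1−1/(4·3/4)=0.6667>−1
Confirm numerically:
  x=-1.295: |R|=0.96277 <1
  x=-1.083: |R|=0.79667 <1
  x=-0.708: |R|=0.66795 <1
  x=-0.686: |R|=0.66695 <1
  x=-1.916: |R|=1.83729 >1
  x=-1.393: |R|=1.06234 >1
Interval (-1.3333, 0).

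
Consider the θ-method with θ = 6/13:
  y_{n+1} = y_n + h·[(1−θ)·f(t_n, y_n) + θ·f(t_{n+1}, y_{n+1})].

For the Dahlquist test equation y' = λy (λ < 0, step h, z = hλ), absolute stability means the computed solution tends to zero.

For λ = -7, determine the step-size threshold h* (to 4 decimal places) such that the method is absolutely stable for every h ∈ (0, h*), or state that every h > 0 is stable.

With y'=λy (z=hλ):
  y_{n+1} = y_n + z·[7/13·y_n + 6/13·y_{n+1}] ⇒ (1 − 6/13z)y_{n+1} = (1 + 7/13z)y_n
  R(z) = (1 + 7/13z)/(1 − 6/13z).

Need |R(x)|<1, x<0.
x=-1.26: |R|=0.2033
R=−1: 1+7/13x = −1+6/13x ⇒ -1/13x=2 ⇒ x=2/(-1/13)=-26.0000
Confirm numerically:
  x=-25.600: |R|=0.99760 <1
  x=-19.526: |R|=0.95026 <1
  x=-18.415: |R|=0.93858 <1
  x=-14.972: |R|=0.89276 <1
  x=-26.357: |R|=1.00209 >1
  x=-26.064: |R|=1.00038 >1
So |R|<1 on (-26.0000, 0).

(-26.0000,0); λ=-7 ⇒ h* = (26)/7 = 3.7143.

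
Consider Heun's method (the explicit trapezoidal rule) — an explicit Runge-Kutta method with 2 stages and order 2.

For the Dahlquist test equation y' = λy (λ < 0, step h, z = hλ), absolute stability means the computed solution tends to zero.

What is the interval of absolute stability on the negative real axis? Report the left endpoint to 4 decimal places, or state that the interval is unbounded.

Test eqn y'=λy, z=hλ:
  order 2, 2-stage ⇒ R(z)=1+z+z^2/2
  (e.g. R(-1.21)=0.52205, |R|=0.52205)

Find x<0 with |R(x)|<1.
x=-1.21: |R|=0.5221
|R(-2.24)|=1.2688 |R(-2.1)|=1.1050 |R(-0.86)|=0.5098
Bisect:
  x_lo=-2.8838 |R|=2.2744  x_hi=-0.1234 |R|=0.8842
  mid=-1.50363 |R|=0.62682 →hi
  mid=-2.19374 |R|=1.21251 →lo
  mid=-1.84868 |R|=0.86013 →hi
  mid=-2.02121 |R|=1.02144 →lo
  mid=-1.93495 |R|=0.93706 →hi
  mid=-1.97808 |R|=0.97832 →hi
  mid=-1.99964 |R|=0.99964 →hi
  ...
  [-2.00015,-1.99998] ⇒ x*=-2.0000
Interval (-2.0000, 0).

z∈(-2.0000,0).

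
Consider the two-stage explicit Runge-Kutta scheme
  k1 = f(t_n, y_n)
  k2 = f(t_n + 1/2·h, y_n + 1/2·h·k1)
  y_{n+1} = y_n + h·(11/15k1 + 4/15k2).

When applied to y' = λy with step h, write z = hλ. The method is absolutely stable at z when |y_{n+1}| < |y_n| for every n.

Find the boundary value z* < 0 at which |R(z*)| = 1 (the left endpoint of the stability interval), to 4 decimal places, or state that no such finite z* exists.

Test eqn y'=λy, z=hλ:
  k1=λy_n ⇒ h·k1=z·y_n;  k2=λ(1+1/2z)y_n ⇒ h·k2=z(1+1/2z)y_n
  y_{n+1}/y_n = 1 + 11/15z + 4/15z(1+1/2z) = 1 + z + 2/15z²
  R(z) = 1 + z + 2/15z².

Boundary: |R(x)|=1, x<0.
x=-0.47: |R|=0.5595
R=1: x+2/15x²=0 ⇒ x=−15/2=-7.5000; min R=1−1/(4·2/15)=-0.8750>−1
Confirm numerically:
  x=-6.788: |R|=0.35559 <1
  x=-6.296: |R|=0.01072 <1
  x=-5.107: |R|=0.62947 <1
  x=-7.753: |R|=1.26153 >1
  x=-7.735: |R|=1.24236 >1
Interval (-7.5000, 0).

left endpoint -7.5000.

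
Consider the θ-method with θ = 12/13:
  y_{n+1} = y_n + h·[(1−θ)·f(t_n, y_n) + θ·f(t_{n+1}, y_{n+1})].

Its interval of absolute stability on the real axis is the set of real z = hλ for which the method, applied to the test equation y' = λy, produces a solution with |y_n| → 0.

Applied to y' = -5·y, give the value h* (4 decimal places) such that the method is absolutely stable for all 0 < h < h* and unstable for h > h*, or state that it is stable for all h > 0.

unbounded; (−∞, 0). Any h>0 works for λ=-5.

Set f=λy, z=hλ:
  y_{n+1} = y_n + z·[1/13·y_n + 12/13·y_{n+1}] ⇒ (1 − 12/13z)y_{n+1} = (1 + 1/13z)y_n
  ⇒ R(z) = (1 + 1/13z)/(1 − 12/13z).

Boundary: |R(x)|=1, x<0.
x=-1.22: |R|=0.4262
x=-2: |R|=0.2973
x=-10: |R|=0.0226
x=-100: |R|=0.0717
θ=12/13≥1/2 ⇒ |1+1/13x|<|1−12/13x| ∀x<0 ⇒ interval (−∞,0).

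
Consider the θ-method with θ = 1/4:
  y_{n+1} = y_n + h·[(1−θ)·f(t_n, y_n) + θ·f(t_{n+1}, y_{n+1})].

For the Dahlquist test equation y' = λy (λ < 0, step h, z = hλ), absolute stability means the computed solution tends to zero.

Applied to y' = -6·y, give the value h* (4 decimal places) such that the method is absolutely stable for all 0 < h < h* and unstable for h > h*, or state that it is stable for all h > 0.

(-4.0000,0); λ=-6 ⇒ h* = (4)/6 = 0.6667.

On y'=λy, z=hλ:
  y_{n+1} = y_n + z·[3/4·y_n + 1/4·y_{n+1}] ⇒ (1 − 1/4z)y_{n+1} = (1 + 3/4z)y_n
  Hence R(z) = (1 + 3/4z)/(1 − 1/4z).

Solve |R(x)|<1 on ℝ⁻.
x=-0.84: |R|=0.3058
R=−1: 1+3/4x = −1+1/4x ⇒ -1/2x=2 ⇒ x=2/(-1/2)=-4.0000
Confirm numerically:
  x=-3.637: |R|=0.90494 <1
  x=-2.852: |R|=0.66492 <1
  x=-2.788: |R|=0.64290 <1
  x=-4.154: |R|=1.03777 >1
  x=-4.095: |R|=1.02347 >1
  x=-4.030: |R|=1.00747 >1
Stable set (-4.0000, 0).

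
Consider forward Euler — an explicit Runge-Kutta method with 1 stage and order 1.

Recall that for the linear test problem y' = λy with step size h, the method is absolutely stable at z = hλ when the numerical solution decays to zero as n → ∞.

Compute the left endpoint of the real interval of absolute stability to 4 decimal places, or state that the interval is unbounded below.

left endpoint -2.0000.

On y'=λy, z=hλ:
  order 1, 1-stage ⇒ R(z)=1+z
  (e.g. R(-1.29)=-0.29000, |R|=0.29000)

Boundary: |R(x)|=1, x<0.
x=-1.29: |R|=0.2900
|R(-2.29)|=1.2900 |R(-1.66)|=0.6600 |R(-1.11)|=0.1100
Bisect:
  x_lo=-2.8709 |R|=1.8709  x_hi=-0.3411 |R|=0.6589
  mid=-1.60599 |R|=0.60599 →hi
  mid=-2.23844 |R|=1.23844 →lo
  mid=-1.92221 |R|=0.92221 →hi
  mid=-2.08032 |R|=1.08032 →lo
  mid=-2.00127 |R|=1.00127 →lo
  mid=-1.96174 |R|=0.96174 →hi
  mid=-1.98150 |R|=0.98150 →hi
  mid=-1.99139 |R|=0.99139 →hi
  mid=-1.99633 |R|=0.99633 →hi
  mid=-1.99880 |R|=0.99880 →hi
  ...
  [-2.00003,-1.99988] ⇒ x*=-2.0000
Stable set (-2.0000, 0).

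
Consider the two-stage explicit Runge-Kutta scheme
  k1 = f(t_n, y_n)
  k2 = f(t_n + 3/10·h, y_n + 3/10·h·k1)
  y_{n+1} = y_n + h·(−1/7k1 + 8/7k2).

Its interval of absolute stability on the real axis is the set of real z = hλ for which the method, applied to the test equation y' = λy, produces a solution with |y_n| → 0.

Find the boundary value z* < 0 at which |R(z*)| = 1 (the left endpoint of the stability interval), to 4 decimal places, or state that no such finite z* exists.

Set f=λy, z=hλ:
  k1=λy_n ⇒ h·k1=z·y_n;  k2=λ(1+3/10z)y_n ⇒ h·k2=z(1+3/10z)y_n
  y_{n+1}/y_n = 1 − 1/7z + 8/7z(1+3/10z) = 1 + z + 12/35z²
  so R(z) = 1 + z + 12/35z².

Boundary: |R(x)|=1, x<0.
x=-0.38: |R|=0.6695
R=1: x+12/35x²=0 ⇒ x=−35/12=-2.9167; min R=1−1/(4·12/35)=0.2708>−1
Confirm numerically:
  x=-2.840: |R|=0.92535 <1
  x=-2.485: |R|=0.63222 <1
  x=-2.201: |R|=0.45994 <1
  x=-1.859: |R|=0.32587 <1
  x=-3.393: |R|=1.55413 >1
  x=-3.304: |R|=1.43877 >1
Stable set (-2.9167, 0).

left endpoint -2.9167.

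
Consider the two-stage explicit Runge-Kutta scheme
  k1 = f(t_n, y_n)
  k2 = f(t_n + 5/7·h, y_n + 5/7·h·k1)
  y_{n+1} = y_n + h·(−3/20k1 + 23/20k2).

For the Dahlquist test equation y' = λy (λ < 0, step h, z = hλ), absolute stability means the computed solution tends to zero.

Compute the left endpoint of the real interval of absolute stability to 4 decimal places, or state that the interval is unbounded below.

z* = -1.2174.

Set f=λy, z=hλ:
  k1=λy_n ⇒ h·k1=z·y_n;  k2=λ(1+5/7z)y_n ⇒ h·k2=z(1+5/7z)y_n
  y_{n+1}/y_n = 1 − 3/20z + 23/20z(1+5/7z) = 1 + z + 23/28z²
  ⇒ R(z) = 1 + z + 23/28z².

Boundary: |R(x)|=1, x<0.
x=-1.38: |R|=1.1843
R=1: x+23/28x²=0 ⇒ x=−28/23=-1.2174; min R=1−1/(4·23/28)=0.6957>−1
Confirm numerically:
  x=-0.996: |R|=0.81887 <1
  x=-0.955: |R|=0.79416 <1
  x=-0.594: |R|=0.69583 <1
  x=-1.808: |R|=1.87714 >1
  x=-1.336: |R|=1.13016 >1
  x=-1.251: |R|=1.03454 >1
Stable set (-1.2174, 0).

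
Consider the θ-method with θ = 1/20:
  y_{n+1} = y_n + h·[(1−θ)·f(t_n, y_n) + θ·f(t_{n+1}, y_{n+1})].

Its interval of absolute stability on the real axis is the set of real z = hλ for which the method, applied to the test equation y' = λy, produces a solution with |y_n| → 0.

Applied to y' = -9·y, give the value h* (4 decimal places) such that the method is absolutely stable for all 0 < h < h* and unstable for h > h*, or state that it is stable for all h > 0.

With y'=λy (z=hλ):
  y_{n+1} = y_n + z·[19/20·y_n + 1/20·y_{n+1}] ⇒ (1 − 1/20z)y_{n+1} = (1 + 19/20z)y_n
  Hence R(z) = (1 + 19/20z)/(1 − 1/20z).

Find x<0 with |R(x)|<1.
x=-1.75: |R|=0.6092
R=−1: 1+19/20x = −1+1/20x ⇒ -9/10x=2 ⇒ x=2/(-9/10)=-2.2222
Confirm numerically:
  x=-2.160: |R|=0.94946 <1
  x=-1.902: |R|=0.73683 <1
  x=-1.897: |R|=0.73266 <1
  x=-0.948: |R|=0.09490 <1
  x=-2.617: |R|=1.31419 >1
  x=-2.547: |R|=1.25928 >1
  x=-2.256: |R|=1.02732 >1
Interval (-2.2222, 0).

(-2.2222,0); λ=-9 ⇒ h* = (20/9)/9 = 0.2469.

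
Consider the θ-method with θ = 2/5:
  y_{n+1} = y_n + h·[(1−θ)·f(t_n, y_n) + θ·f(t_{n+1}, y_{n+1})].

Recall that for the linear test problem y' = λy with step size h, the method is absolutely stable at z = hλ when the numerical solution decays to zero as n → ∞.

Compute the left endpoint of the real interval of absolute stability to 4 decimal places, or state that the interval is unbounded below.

z* = -10.0000.

Set f=λy, z=hλ:
  y_{n+1} = y_n + z·[3/5·y_n + 2/5·y_{n+1}] ⇒ (1 − 2/5z)y_{n+1} = (1 + 3/5z)y_n
  R(z) = (1 + 3/5z)/(1 − 2/5z).

Find x<0 with |R(x)|<1.
x=-0.45: |R|=0.6186
R=−1: 1+3/5x = −1+2/5x ⇒ -1/5x=2 ⇒ x=2/(-1/5)=-10.0000
Confirm numerically:
  x=-9.491: |R|=0.97878 <1
  x=-9.158: |R|=0.96389 <1
  x=-7.020: |R|=0.84349 <1
  x=-10.520: |R|=1.01997 >1
  x=-10.390: |R|=1.01513 >1
  x=-10.212: |R|=1.00834 >1
Stable set (-10.0000, 0).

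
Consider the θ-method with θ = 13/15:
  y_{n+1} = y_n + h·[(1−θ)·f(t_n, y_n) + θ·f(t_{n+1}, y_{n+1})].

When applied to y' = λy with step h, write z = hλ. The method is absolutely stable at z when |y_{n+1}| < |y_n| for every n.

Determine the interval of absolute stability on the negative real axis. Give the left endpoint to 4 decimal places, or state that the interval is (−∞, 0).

(−∞, 0) — no finite endpoint.

With y'=λy (z=hλ):
  y_{n+1} = y_n + z·[2/15·y_n + 13/15·y_{n+1}] ⇒ (1 − 13/15z)y_{n+1} = (1 + 2/15z)y_n
  R(z) = (1 + 2/15z)/(1 − 13/15z).

Solve |R(x)|<1 on ℝ⁻.
x=-0.51: |R|=0.6463
x=-2: |R|=0.2683
x=-10: |R|=0.0345
x=-100: |R|=0.1407
θ=13/15≥1/2 ⇒ |1+2/15x|<|1−13/15x| ∀x<0 ⇒ unbounded interval.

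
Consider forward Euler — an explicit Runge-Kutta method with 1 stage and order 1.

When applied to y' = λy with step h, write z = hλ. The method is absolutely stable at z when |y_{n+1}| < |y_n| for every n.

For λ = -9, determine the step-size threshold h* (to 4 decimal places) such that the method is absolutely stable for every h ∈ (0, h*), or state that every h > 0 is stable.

(-2.0000,0); λ=-9 ⇒ h* = 0.2222.

Set f=λy, z=hλ:
  order 1, 1-stage ⇒ R(z)=1+z
  (e.g. R(-1.32)=-0.32000, |R|=0.32000)

Boundary: |R(x)|=1, x<0.
x=-1.32: |R|=0.3200
|R(-1.68)|=0.6800 |R(-1.58)|=0.5800 |R(-1.12)|=0.1200
Bisect:
  x_lo=-2.4343 |R|=1.4343  x_hi=-0.2675 |R|=0.7325
  mid=-1.35092 |R|=0.35092 →hi
  mid=-1.89263 |R|=0.89263 →hi
  mid=-2.16348 |R|=1.16348 →lo
  mid=-2.02806 |R|=1.02806 →lo
  mid=-1.96034 |R|=0.96034 →hi
  mid=-1.99420 |R|=0.99420 →hi
  mid=-2.01113 |R|=1.01113 →lo
  mid=-2.00266 |R|=1.00266 →lo
  mid=-1.99843 |R|=0.99843 →hi
  mid=-2.00055 |R|=1.00055 →lo
  ...
  [-2.00002,-1.99989] ⇒ x*=-2.0000
Interval (-2.0000, 0).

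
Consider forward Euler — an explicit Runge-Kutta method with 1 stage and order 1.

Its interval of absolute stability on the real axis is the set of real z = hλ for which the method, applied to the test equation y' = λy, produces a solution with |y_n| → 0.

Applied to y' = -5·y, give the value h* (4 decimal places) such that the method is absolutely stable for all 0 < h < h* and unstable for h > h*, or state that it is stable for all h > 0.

Test eqn y'=λy, z=hλ:
  order 1, 1-stage ⇒ R(z)=1+z
  (e.g. R(-0.8)=0.20000, |R|=0.20000)

Boundary: |R(x)|=1, x<0.
x=-0.8: |R|=0.2000
|R(-2.36)|=1.3600 |R(-1.5)|=0.5000 |R(-0.86)|=0.1400
Bisect:
  x_lo=-2.3684 |R|=1.3684  x_hi=-0.1424 |R|=0.8576
  mid=-1.25542 |R|=0.25542 →hi
  mid=-1.81192 |R|=0.81192 →hi
  mid=-2.09017 |R|=1.09017 →lo
  mid=-1.95104 |R|=0.95104 →hi
  mid=-2.02061 |R|=1.02061 →lo
  mid=-1.98583 |R|=0.98583 →hi
  mid=-2.00322 |R|=1.00322 →lo
  mid=-1.99452 |R|=0.99452 →hi
  ...
  [-2.00009,-1.99996] ⇒ x*=-2.0000
So |R|<1 on (-2.0000, 0).

(-2.0000,0); λ=-5 ⇒ h* = 0.4000.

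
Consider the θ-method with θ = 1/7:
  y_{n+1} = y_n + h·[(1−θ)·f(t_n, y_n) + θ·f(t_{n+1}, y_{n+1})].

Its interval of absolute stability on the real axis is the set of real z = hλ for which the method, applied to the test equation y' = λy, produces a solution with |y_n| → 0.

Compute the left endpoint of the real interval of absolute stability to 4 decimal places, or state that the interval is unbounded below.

Set f=λy, z=hλ:
  y_{n+1} = y_n + z·[6/7·y_n + 1/7·y_{n+1}] ⇒ (1 − 1/7z)y_{n+1} = (1 + 6/7z)y_n
  ⇒ R(z) = (1 + 6/7z)/(1 − 1/7z).

Solve |R(x)|<1 on ℝ⁻.
x=-0.86: |R|=0.2341
R=−1: 1+6/7x = −1+1/7x ⇒ -5/7x=2 ⇒ x=2/(-5/7)=-2.8000
Confirm numerically:
  x=-2.016: |R|=0.56522 <1
  x=-1.510: |R|=0.24207 <1
  x=-1.154: |R|=0.00932 <1
  x=-3.288: |R|=1.23717 >1
  x=-3.052: |R|=1.12535 >1
  x=-3.028: |R|=1.11368 >1
Stable set (-2.8000, 0).

z* = -2.8000.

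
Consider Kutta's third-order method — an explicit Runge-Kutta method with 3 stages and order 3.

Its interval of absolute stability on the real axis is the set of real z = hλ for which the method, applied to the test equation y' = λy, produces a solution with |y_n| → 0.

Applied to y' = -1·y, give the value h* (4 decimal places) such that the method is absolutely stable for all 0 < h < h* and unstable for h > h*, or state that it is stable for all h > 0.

Test eqn y'=λy, z=hλ:
  order 3, 3-stage ⇒ R(z)=1+z+z^2/2+z^3/6
  (e.g. R(-1.11)=0.27811, |R|=0.27811)

Find x<0 with |R(x)|<1.
x=-1.11: |R|=0.2781
|R(-2.73)|=1.3946 |R(-2.18)|=0.5305 |R(-1.24)|=0.2110
Bisect:
  x_lo=-2.9860 |R|=1.9651  x_hi=-0.0890 |R|=0.9149
  mid=-1.53747 |R|=0.03872 →hi
  mid=-2.26172 |R|=0.63229 →hi
  mid=-2.62384 |R|=1.19223 →lo
  mid=-2.44278 |R|=0.88861 →hi
  mid=-2.53331 |R|=1.03414 →lo
  mid=-2.48805 |R|=0.95985 →hi
  mid=-2.51068 |R|=0.99661 →hi
  mid=-2.52200 |R|=1.01527 →lo
  mid=-2.51634 |R|=1.00592 →lo
  mid=-2.51351 |R|=1.00125 →lo
  ...
  [-2.51280,-2.51262] ⇒ x*=-2.5127
Stable set (-2.5127, 0).

(-2.5127,0); λ=-1 ⇒ h* = 2.5127.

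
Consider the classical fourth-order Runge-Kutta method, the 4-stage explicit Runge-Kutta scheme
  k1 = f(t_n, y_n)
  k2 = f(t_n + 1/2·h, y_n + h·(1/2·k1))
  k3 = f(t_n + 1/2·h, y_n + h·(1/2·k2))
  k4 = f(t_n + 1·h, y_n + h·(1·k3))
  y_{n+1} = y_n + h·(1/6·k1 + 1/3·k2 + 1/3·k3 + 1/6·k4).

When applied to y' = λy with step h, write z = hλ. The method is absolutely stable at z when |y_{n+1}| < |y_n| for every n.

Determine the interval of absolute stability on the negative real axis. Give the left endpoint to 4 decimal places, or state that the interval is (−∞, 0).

(-2.7853, 0).

Set f=λy, z=hλ:
  order 4, 4-stage ⇒ R(z)=1+z+z^2/2+z^3/6+z^4/24
  (e.g. R(-0.43)=0.65062, |R|=0.65062)

Find x<0 with |R(x)|<1.
x=-0.43: |R|=0.6506
|R(-1.73)|=0.2767 |R(-0.98)|=0.3818 |R(-0.63)|=0.5333
Bisect:
  x_lo=-3.3431 |R|=2.2223  x_hi=-0.1877 |R|=0.8289
  mid=-1.76539 |R|=0.28062 →hi
  mid=-2.55422 |R|=0.70396 →hi
  mid=-2.94864 |R|=1.27554 →lo
  mid=-2.75143 |R|=0.95014 →hi
  mid=-2.85004 |R|=1.10208 →lo
  mid=-2.80073 |R|=1.02353 →lo
  mid=-2.77608 |R|=0.98620 →hi
  mid=-2.78841 |R|=1.00471 →lo
  mid=-2.78225 |R|=0.99542 →hi
  ...
  [-2.78533,-2.78513] ⇒ x*=-2.7853
Interval (-2.7853, 0).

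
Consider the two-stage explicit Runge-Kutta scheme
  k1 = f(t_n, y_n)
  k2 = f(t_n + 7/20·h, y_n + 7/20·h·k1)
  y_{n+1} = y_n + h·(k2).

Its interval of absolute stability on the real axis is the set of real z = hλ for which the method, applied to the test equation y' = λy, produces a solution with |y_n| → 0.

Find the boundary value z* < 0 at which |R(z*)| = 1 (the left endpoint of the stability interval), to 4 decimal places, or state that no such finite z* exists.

z* = -2.8571.

Set f=λy, z=hλ:
  k1=λy_n ⇒ h·k1=z·y_n;  k2=λ(1+7/20z)y_n ⇒ h·k2=z(1+7/20z)y_n
  y_{n+1}/y_n = 1 + z(1+7/20z) = 1 + z + 7/20z²
  Hence R(z) = 1 + z + 7/20z².

Find x<0 with |R(x)|<1.
x=-0.78: |R|=0.4329
R=1: x+7/20x²=0 ⇒ x=−20/7=-2.8571; min R=1−1/(4·7/20)=0.2857>−1
Confirm numerically:
  x=-2.167: |R|=0.47656 <1
  x=-1.996: |R|=0.39841 <1
  x=-1.222: |R|=0.30065 <1
  x=-3.257: |R|=1.45582 >1
  x=-3.156: |R|=1.33012 >1
  x=-2.968: |R|=1.11516 >1
So |R|<1 on (-2.8571, 0).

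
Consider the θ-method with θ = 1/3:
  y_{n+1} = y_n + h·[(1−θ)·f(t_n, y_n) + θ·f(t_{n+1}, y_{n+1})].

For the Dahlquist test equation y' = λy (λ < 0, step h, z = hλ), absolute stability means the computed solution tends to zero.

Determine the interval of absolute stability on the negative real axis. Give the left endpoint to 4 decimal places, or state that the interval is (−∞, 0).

Test eqn y'=λy, z=hλ:
  y_{n+1} = y_n + z·[2/3·y_n + 1/3·y_{n+1}] ⇒ (1 − 1/3z)y_{n+1} = (1 + 2/3z)y_n
  ⇒ R(z) = (1 + 2/3z)/(1 − 1/3z).

Solve |R(x)|<1 on ℝ⁻.
x=-0.35: |R|=0.6866
R=−1: 1+2/3x = −1+1/3x ⇒ -1/3x=2 ⇒ x=2/(-1/3)=-6.0000
Confirm numerically:
  x=-5.159: |R|=0.89692 <1
  x=-3.510: |R|=0.61751 <1
  x=-2.504: |R|=0.36483 <1
  x=-6.423: |R|=1.04489 >1
  x=-6.171: |R|=1.01865 >1
  x=-6.042: |R|=1.00464 >1
Interval (-6.0000, 0).

(-6.0000, 0).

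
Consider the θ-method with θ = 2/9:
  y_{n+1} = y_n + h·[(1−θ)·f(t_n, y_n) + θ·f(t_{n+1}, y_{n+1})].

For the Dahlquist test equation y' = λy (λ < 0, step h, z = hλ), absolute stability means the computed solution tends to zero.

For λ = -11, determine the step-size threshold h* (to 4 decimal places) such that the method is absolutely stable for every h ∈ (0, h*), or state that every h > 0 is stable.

Set f=λy, z=hλ:
  y_{n+1} = y_n + z·[7/9·y_n + 2/9·y_{n+1}] ⇒ (1 − 2/9z)y_{n+1} = (1 + 7/9z)y_n
  R(z) = (1 + 7/9z)/(1 − 2/9z).

Need |R(x)|<1, x<0.
x=-0.93: |R|=0.2293
R=−1: 1+7/9x = −1+2/9x ⇒ -5/9x=2 ⇒ x=2/(-5/9)=-3.6000
Confirm numerically:
  x=-2.515: |R|=0.61333 <1
  x=-2.418: |R|=0.57285 <1
  x=-1.860: |R|=0.31604 <1
  x=-4.178: |R|=1.16651 >1
  x=-3.810: |R|=1.06318 >1
So |R|<1 on (-3.6000, 0).

(-3.6000,0); λ=-11 ⇒ h* = (18/5)/11 = 0.3273.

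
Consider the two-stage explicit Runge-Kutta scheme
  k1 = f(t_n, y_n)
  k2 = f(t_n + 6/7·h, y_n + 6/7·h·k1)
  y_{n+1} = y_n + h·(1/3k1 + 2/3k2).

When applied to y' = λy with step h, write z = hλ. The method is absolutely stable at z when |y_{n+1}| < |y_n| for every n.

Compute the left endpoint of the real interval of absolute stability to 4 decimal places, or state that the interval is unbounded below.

On y'=λy, z=hλ:
  k1=λy_n ⇒ h·k1=z·y_n;  k2=λ(1+6/7z)y_n ⇒ h·k2=z(1+6/7z)y_n
  y_{n+1}/y_n = 1 + 1/3z + 2/3z(1+6/7z) = 1 + z + 4/7z²
  Hence R(z) = 1 + z + 4/7z².

Boundary: |R(x)|=1, x<0.
x=-1.02: |R|=0.5745
R=1: x+4/7x²=0 ⇒ x=−7/4=-1.7500; min R=1−1/(4·4/7)=0.5625>−1
Confirm numerically:
  x=-1.694: |R|=0.94579 <1
  x=-1.264: |R|=0.64897 <1
  x=-1.204: |R|=0.62435 <1
  x=-0.817: |R|=0.56442 <1
  x=-2.342: |R|=1.79227 >1
  x=-1.944: |R|=1.21551 >1
Interval (-1.7500, 0).

z* = -1.7500.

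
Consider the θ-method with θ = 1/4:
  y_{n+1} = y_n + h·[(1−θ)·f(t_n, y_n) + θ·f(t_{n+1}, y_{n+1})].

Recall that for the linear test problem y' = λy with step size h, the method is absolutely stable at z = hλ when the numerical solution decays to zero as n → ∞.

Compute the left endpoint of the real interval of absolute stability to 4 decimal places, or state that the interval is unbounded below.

left endpoint -4.0000.

Set f=λy, z=hλ:
  y_{n+1} = y_n + z·[3/4·y_n + 1/4·y_{n+1}] ⇒ (1 − 1/4z)y_{n+1} = (1 + 3/4z)y_n
  so R(z) = (1 + 3/4z)/(1 − 1/4z).

Find x<0 with |R(x)|<1.
x=-0.96: |R|=0.2258
R=−1: 1+3/4x = −1+1/4x ⇒ -1/2x=2 ⇒ x=2/(-1/2)=-4.0000
Confirm numerically:
  x=-3.735: |R|=0.93148 <1
  x=-2.818: |R|=0.65327 <1
  x=-2.679: |R|=0.60443 <1
  x=-4.456: |R|=1.10785 >1
  x=-4.288: |R|=1.06950 >1
  x=-4.154: |R|=1.03777 >1
Interval (-4.0000, 0).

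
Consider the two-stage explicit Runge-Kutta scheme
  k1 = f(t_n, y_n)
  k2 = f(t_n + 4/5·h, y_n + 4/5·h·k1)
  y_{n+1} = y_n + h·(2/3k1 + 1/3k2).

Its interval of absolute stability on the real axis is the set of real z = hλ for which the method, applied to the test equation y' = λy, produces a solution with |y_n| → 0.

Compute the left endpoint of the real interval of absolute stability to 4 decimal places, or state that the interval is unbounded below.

z* = -3.7500.

On y'=λy, z=hλ:
  k1=λy_n ⇒ h·k1=z·y_n;  k2=λ(1+4/5z)y_n ⇒ h·k2=z(1+4/5z)y_n
  y_{n+1}/y_n = 1 + 2/3z + 1/3z(1+4/5z) = 1 + z + 4/15z²
  R(z) = 1 + z + 4/15z².

Boundary: |R(x)|=1, x<0.
x=-1.68: |R|=0.0726
R=1: x+4/15x²=0 ⇒ x=−15/4=-3.7500; min R=1−1/(4·4/15)=0.0625>−1
Confirm numerically:
  x=-3.368: |R|=0.65691 <1
  x=-2.627: |R|=0.21330 <1
  x=-2.547: |R|=0.18292 <1
  x=-4.258: |R|=1.57682 >1
  x=-4.064: |R|=1.34029 >1
  x=-4.005: |R|=1.27234 >1
So |R|<1 on (-3.7500, 0).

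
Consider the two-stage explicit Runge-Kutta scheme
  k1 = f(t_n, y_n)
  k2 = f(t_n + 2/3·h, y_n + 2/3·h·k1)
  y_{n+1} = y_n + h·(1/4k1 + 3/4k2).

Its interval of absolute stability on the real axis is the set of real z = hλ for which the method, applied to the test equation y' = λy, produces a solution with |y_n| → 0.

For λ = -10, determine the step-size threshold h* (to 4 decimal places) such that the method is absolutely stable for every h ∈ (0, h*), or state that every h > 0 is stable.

With y'=λy (z=hλ):
  k1=λy_n ⇒ h·k1=z·y_n;  k2=λ(1+2/3z)y_n ⇒ h·k2=z(1+2/3z)y_n
  y_{n+1}/y_n = 1 + 1/4z + 3/4z(1+2/3z) = 1 + z + 1/2z²
  R(z) = 1 + z + 1/2z².

Boundary: |R(x)|=1, x<0.
x=-0.68: |R|=0.5512
R=1: x+1/2x²=0 ⇒ x=−2=-2.0000; min R=1−1/(4·1/2)=0.5000>−1
Confirm numerically:
  x=-1.957: |R|=0.95792 <1
  x=-1.777: |R|=0.80186 <1
  x=-1.385: |R|=0.57411 <1
  x=-0.987: |R|=0.50008 <1
  x=-2.593: |R|=1.76882 >1
  x=-2.415: |R|=1.50111 >1
Interval (-2.0000, 0).

(-2.0000,0); λ=-10 ⇒ h* = (2)/10 = 0.2000.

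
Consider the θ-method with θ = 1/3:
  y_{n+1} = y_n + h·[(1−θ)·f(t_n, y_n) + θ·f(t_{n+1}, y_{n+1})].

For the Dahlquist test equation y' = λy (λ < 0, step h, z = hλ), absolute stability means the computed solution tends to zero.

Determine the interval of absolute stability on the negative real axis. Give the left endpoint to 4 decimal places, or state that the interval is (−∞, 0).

(-6.0000, 0).

With y'=λy (z=hλ):
  y_{n+1} = y_n + z·[2/3·y_n + 1/3·y_{n+1}] ⇒ (1 − 1/3z)y_{n+1} = (1 + 2/3z)y_n
  ⇒ R(z) = (1 + 2/3z)/(1 − 1/3z).

Need |R(x)|<1, x<0.
x=-0.36: |R|=0.6786
R=−1: 1+2/3x = −1+1/3x ⇒ -1/3x=2 ⇒ x=2/(-1/3)=-6.0000
Confirm numerically:
  x=-5.119: |R|=0.89149 <1
  x=-3.846: |R|=0.68536 <1
  x=-3.780: |R|=0.67257 <1
  x=-6.298: |R|=1.03205 >1
  x=-6.295: |R|=1.03174 >1
  x=-6.187: |R|=1.02035 >1
Interval (-6.0000, 0).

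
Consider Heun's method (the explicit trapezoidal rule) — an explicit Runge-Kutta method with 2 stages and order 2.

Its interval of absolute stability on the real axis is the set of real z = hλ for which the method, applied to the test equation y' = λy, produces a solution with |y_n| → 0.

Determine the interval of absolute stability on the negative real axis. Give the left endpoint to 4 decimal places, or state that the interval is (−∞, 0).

Test eqn y'=λy, z=hλ:
  order 2, 2-stage ⇒ R(z)=1+z+z^2/2
  (e.g. R(-1.18)=0.51620, |R|=0.51620)

Boundary: |R(x)|=1, x<0.
x=-1.18: |R|=0.5162
|R(-2.2)|=1.2200 |R(-2.03)|=1.0304 |R(-1.69)|=0.7380
Bisect:
  x_lo=-2.7948 |R|=2.1107  x_hi=-0.1191 |R|=0.8880
  mid=-1.45694 |R|=0.60440 →hi
  mid=-2.12588 |R|=1.13380 →lo
  mid=-1.79141 |R|=0.81316 →hi
  mid=-1.95864 |R|=0.95950 →hi
  mid=-2.04226 |R|=1.04316 →lo
  mid=-2.00045 |R|=1.00045 →lo
  mid=-1.97955 |R|=0.97976 →hi
  ...
  [-2.00013,-1.99996] ⇒ x*=-2.0000
Interval (-2.0000, 0).

(-2.0000, 0).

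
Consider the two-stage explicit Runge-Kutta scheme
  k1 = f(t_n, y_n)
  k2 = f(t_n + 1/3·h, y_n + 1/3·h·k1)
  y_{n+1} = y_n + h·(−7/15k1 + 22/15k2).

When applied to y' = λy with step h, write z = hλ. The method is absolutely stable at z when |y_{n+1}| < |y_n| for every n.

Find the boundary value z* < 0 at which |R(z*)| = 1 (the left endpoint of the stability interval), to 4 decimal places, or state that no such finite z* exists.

left endpoint -2.0455.

Test eqn y'=λy, z=hλ:
  k1=λy_n ⇒ h·k1=z·y_n;  k2=λ(1+1/3z)y_n ⇒ h·k2=z(1+1/3z)y_n
  y_{n+1}/y_n = 1 − 7/15z + 22/15z(1+1/3z) = 1 + z + 22/45z²
  so R(z) = 1 + z + 22/45z².

Solve |R(x)|<1 on ℝ⁻.
x=-0.94: |R|=0.4920
R=1: x+22/45x²=0 ⇒ x=−45/22=-2.0455; min R=1−1/(4·22/45)=0.4886>−1
Confirm numerically:
  x=-1.902: |R|=0.86661 <1
  x=-1.689: |R|=0.70566 <1
  x=-1.447: |R|=0.57664 <1
  x=-1.289: |R|=0.52330 <1
  x=-2.383: |R|=1.39325 >1
  x=-2.341: |R|=1.33825 >1
So |R|<1 on (-2.0455, 0).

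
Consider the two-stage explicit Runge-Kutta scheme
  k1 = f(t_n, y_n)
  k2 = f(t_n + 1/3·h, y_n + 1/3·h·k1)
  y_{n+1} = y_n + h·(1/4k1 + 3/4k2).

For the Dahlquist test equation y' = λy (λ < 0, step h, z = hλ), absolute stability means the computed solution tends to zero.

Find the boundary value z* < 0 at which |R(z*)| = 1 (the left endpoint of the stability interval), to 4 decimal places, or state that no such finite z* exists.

z* = -4.0000.

Test eqn y'=λy, z=hλ:
  k1=λy_n ⇒ h·k1=z·y_n;  k2=λ(1+1/3z)y_n ⇒ h·k2=z(1+1/3z)y_n
  y_{n+1}/y_n = 1 + 1/4z + 3/4z(1+1/3z) = 1 + z + 1/4z²
  ⇒ R(z) = 1 + z + 1/4z².

Solve |R(x)|<1 on ℝ⁻.
x=-1.38: |R|=0.0961
R=1: x+1/4x²=0 ⇒ x=−4=-4.0000; min R=1−1/(4·1/4)=0.0000>−1
Confirm numerically:
  x=-3.708: |R|=0.72932 <1
  x=-3.116: |R|=0.31136 <1
  x=-1.627: |R|=0.03478 <1
  x=-4.585: |R|=1.67056 >1
  x=-4.550: |R|=1.62562 >1
  x=-4.127: |R|=1.13103 >1
Interval (-4.0000, 0).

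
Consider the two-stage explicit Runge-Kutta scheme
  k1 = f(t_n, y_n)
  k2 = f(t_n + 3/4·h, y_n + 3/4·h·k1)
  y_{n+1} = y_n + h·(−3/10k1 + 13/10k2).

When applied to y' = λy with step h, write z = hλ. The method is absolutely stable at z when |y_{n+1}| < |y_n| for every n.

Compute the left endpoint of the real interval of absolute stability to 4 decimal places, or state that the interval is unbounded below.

z* = -1.0256.

On y'=λy, z=hλ:
  k1=λy_n ⇒ h·k1=z·y_n;  k2=λ(1+3/4z)y_n ⇒ h·k2=z(1+3/4z)y_n
  y_{n+1}/y_n = 1 − 3/10z + 13/10z(1+3/4z) = 1 + z + 39/40z²
  R(z) = 1 + z + 39/40z².

Find x<0 with |R(x)|<1.
x=-1.62: |R|=1.9388
R=1: x+39/40x²=0 ⇒ x=−40/39=-1.0256; min R=1−1/(4·39/40)=0.7436>−1
Confirm numerically:
  x=-0.996: |R|=0.97122 <1
  x=-0.598: |R|=0.75066 <1
  x=-0.480: |R|=0.74464 <1
  x=-0.464: |R|=0.74591 <1
  x=-1.557: |R|=1.80664 >1
  x=-1.058: |R|=1.03338 >1
So |R|<1 on (-1.0256, 0).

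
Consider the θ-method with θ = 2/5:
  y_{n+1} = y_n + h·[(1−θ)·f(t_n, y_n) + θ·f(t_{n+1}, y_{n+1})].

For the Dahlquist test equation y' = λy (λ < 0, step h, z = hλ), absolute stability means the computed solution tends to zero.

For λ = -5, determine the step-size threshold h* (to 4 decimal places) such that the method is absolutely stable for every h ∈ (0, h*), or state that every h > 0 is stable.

Test eqn y'=λy, z=hλ:
  y_{n+1} = y_n + z·[3/5·y_n + 2/5·y_{n+1}] ⇒ (1 − 2/5z)y_{n+1} = (1 + 3/5z)y_n
  ⇒ R(z) = (1 + 3/5z)/(1 − 2/5z).

Need |R(x)|<1, x<0.
x=-0.84: |R|=0.3713
R=−1: 1+3/5x = −1+2/5x ⇒ -1/5x=2 ⇒ x=2/(-1/5)=-10.0000
Confirm numerically:
  x=-8.682: |R|=0.94107 <1
  x=-8.420: |R|=0.92766 <1
  x=-6.325: |R|=0.79178 <1
  x=-10.375: |R|=1.01456 >1
  x=-10.296: |R|=1.01157 >1
Stable set (-10.0000, 0).

(-10.0000,0); λ=-5 ⇒ h* = (10)/5 = 2.0000.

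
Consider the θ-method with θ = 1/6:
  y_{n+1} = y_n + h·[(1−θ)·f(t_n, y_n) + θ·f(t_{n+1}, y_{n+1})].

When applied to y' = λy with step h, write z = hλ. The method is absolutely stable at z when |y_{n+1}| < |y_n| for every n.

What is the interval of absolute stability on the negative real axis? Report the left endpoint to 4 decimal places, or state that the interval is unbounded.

On y'=λy, z=hλ:
  y_{n+1} = y_n + z·[5/6·y_n + 1/6·y_{n+1}] ⇒ (1 − 1/6z)y_{n+1} = (1 + 5/6z)y_n
  R(z) = (1 + 5/6z)/(1 − 1/6z).

Solve |R(x)|<1 on ℝ⁻.
x=-1.27: |R|=0.0481
R=−1: 1+5/6x = −1+1/6x ⇒ -2/3x=2 ⇒ x=2/(-2/3)=-3.0000
Confirm numerically:
  x=-2.504: |R|=0.76670 <1
  x=-2.120: |R|=0.56650 <1
  x=-1.784: |R|=0.37513 <1
  x=-1.615: |R|=0.27249 <1
  x=-3.410: |R|=1.17428 >1
  x=-3.401: |R|=1.17062 >1
  x=-3.350: |R|=1.14973 >1
So |R|<1 on (-3.0000, 0).

z∈(-3.0000,0).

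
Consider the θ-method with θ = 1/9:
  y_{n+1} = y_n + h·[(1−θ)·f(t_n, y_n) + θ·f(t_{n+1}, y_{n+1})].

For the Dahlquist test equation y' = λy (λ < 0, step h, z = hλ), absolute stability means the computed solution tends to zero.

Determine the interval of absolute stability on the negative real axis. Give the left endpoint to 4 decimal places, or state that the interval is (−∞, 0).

With y'=λy (z=hλ):
  y_{n+1} = y_n + z·[8/9·y_n + 1/9·y_{n+1}] ⇒ (1 − 1/9z)y_{n+1} = (1 + 8/9z)y_n
  ⇒ R(z) = (1 + 8/9z)/(1 − 1/9z).

Solve |R(x)|<1 on ℝ⁻.
x=-1.73: |R|=0.4511
R=−1: 1+8/9x = −1+1/9x ⇒ -7/9x=2 ⇒ x=2/(-7/9)=-2.5714
Confirm numerically:
  x=-2.106: |R|=0.70665 <1
  x=-1.860: |R|=0.54144 <1
  x=-1.796: |R|=0.49722 <1
  x=-1.503: |R|=0.28792 <1
  x=-3.005: |R|=1.25281 >1
  x=-2.965: |R|=1.23025 >1
  x=-2.942: |R|=1.21722 >1
Interval (-2.5714, 0).

z∈(-2.5714,0).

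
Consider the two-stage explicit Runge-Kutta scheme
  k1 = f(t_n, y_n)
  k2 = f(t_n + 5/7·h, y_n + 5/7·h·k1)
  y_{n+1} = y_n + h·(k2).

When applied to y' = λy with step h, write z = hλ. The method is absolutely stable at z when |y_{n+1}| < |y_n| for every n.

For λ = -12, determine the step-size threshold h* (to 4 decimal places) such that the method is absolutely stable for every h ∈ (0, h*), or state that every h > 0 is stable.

(-1.4000,0); λ=-12 ⇒ h* = (7/5)/12 = 0.1167.

Test eqn y'=λy, z=hλ:
  k1=λy_n ⇒ h·k1=z·y_n;  k2=λ(1+5/7z)y_n ⇒ h·k2=z(1+5/7z)y_n
  y_{n+1}/y_n = 1 + z(1+5/7z) = 1 + z + 5/7z²
  Hence R(z) = 1 + z + 5/7z².

Find x<0 with |R(x)|<1.
x=-1.39: |R|=0.9901
R=1: x+5/7x²=0 ⇒ x=−7/5=-1.4000; min R=1−1/(4·5/7)=0.6500>−1
Confirm numerically:
  x=-1.118: |R|=0.77480 <1
  x=-0.846: |R|=0.66523 <1
  x=-0.728: |R|=0.65056 <1
  x=-0.709: |R|=0.65006 <1
  x=-1.820: |R|=1.54600 >1
  x=-1.799: |R|=1.51271 >1
  x=-1.542: |R|=1.15640 >1
So |R|<1 on (-1.4000, 0).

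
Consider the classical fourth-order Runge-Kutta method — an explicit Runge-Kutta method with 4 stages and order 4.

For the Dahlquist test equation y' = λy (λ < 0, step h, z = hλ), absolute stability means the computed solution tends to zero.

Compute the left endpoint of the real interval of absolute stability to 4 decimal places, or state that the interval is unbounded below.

z* = -2.7853.

Set f=λy, z=hλ:
  order 4, 4-stage ⇒ R(z)=1+z+z^2/2+z^3/6+z^4/24
  (e.g. R(-1.75)=0.27881, |R|=0.27881)

Boundary: |R(x)|=1, x<0.
x=-1.75: |R|=0.2788
|R(-2.34)|=0.5116 |R(-2.19)|=0.4159 |R(-1.16)|=0.3281
Bisect:
  x_lo=-3.6576 |R|=3.3334  x_hi=-0.3510 |R|=0.7040
  mid=-2.00431 |R|=0.33478 →hi
  mid=-2.83097 |R|=1.07108 →lo
  mid=-2.41764 |R|=0.57317 →hi
  mid=-2.62431 |R|=0.78320 →hi
  mid=-2.72764 |R|=0.91650 →hi
  mid=-2.77930 |R|=0.99101 →hi
  mid=-2.80514 |R|=1.03033 →lo
  mid=-2.79222 |R|=1.01049 →lo
  ...
  [-2.78536,-2.78516] ⇒ x*=-2.7853
Stable set (-2.7853, 0).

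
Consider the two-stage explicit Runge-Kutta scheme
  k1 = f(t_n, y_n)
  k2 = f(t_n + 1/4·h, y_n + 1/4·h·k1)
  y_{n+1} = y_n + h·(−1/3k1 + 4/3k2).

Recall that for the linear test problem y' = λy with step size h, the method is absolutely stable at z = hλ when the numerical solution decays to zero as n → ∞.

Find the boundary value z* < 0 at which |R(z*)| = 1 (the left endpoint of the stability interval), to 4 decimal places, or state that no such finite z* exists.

With y'=λy (z=hλ):
  k1=λy_n ⇒ h·k1=z·y_n;  k2=λ(1+1/4z)y_n ⇒ h·k2=z(1+1/4z)y_n
  y_{n+1}/y_n = 1 − 1/3z + 4/3z(1+1/4z) = 1 + z + 1/3z²
  R(z) = 1 + z + 1/3z².

Need |R(x)|<1, x<0.
x=-1.56: |R|=0.2512
R=1: x+1/3x²=0 ⇒ x=−3=-3.0000; min R=1−1/(4·1/3)=0.2500>−1
Confirm numerically:
  x=-2.926: |R|=0.92783 <1
  x=-2.107: |R|=0.37282 <1
  x=-1.719: |R|=0.26599 <1
  x=-1.240: |R|=0.27253 <1
  x=-3.277: |R|=1.30258 >1
  x=-3.057: |R|=1.05808 >1
Stable set (-3.0000, 0).

left endpoint -3.0000.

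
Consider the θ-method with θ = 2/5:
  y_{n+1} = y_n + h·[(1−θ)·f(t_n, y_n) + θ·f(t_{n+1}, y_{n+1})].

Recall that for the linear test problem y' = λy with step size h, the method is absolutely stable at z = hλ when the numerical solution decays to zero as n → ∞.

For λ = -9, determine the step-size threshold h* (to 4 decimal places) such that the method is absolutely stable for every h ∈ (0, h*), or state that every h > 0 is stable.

Test eqn y'=λy, z=hλ:
  y_{n+1} = y_n + z·[3/5·y_n + 2/5·y_{n+1}] ⇒ (1 − 2/5z)y_{n+1} = (1 + 3/5z)y_n
  ⇒ R(z) = (1 + 3/5z)/(1 − 2/5z).

Solve |R(x)|<1 on ℝ⁻.
x=-1.43: |R|=0.0903
R=−1: 1+3/5x = −1+2/5x ⇒ -1/5x=2 ⇒ x=2/(-1/5)=-10.0000
Confirm numerically:
  x=-9.121: |R|=0.96218 <1
  x=-7.836: |R|=0.89532 <1
  x=-7.458: |R|=0.87236 <1
  x=-6.675: |R|=0.81880 <1
  x=-10.273: |R|=1.01069 >1
  x=-10.204: |R|=1.00803 >1
Interval (-10.0000, 0).

(-10.0000,0); λ=-9 ⇒ h* = (10)/9 = 1.1111.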